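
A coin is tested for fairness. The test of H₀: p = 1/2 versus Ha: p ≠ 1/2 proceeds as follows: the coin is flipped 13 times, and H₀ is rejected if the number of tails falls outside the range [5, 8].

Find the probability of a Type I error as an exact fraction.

1093/4096

The significance level is the null-hypothesis probability of the rejection region {≤4} ∪ {≥9}.
The two tails are symmetric, so α = 2·(1 + 13 + 78 + 286 + 715)/2^13 = 2186/8192 = 1093/4096.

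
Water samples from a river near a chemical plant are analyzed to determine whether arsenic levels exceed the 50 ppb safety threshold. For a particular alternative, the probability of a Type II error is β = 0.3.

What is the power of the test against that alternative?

Power = 1 − β = 1 − 0.3 = 0.7.

0.7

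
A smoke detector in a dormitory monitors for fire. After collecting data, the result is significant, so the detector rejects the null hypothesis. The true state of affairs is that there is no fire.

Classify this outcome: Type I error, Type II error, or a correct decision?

Type I error

The conventional null hypothesis here is that there is no fire.
H₀ was rejected, but H₀ is actually true.
Rejecting a true null hypothesis is a Type I error (false positive).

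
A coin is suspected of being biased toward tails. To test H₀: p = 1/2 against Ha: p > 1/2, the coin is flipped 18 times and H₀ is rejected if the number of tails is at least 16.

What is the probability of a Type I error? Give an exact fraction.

Under H₀, Y ~ Binomial(18, 1/2), and α = P(Y ≥ 16).
P(Y ≥ 16) = [C(18,16) + C(18,17) + C(18,18)] / 2^18 = (153 + 18 + 1) / 262144 = 172/262144 = 43/65536.

43/65536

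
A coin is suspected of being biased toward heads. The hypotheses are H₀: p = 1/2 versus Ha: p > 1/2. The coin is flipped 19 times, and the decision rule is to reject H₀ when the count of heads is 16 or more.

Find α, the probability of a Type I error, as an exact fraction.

α = P(reject H₀ | H₀ true) = P(X ≥ 16 | p = 1/2), with X ~ Binomial(19, 1/2).
Summing the upper tail: (969 + 171 + 19 + 1) / 2^19 = 1160/524288 = 145/65536.

145/65536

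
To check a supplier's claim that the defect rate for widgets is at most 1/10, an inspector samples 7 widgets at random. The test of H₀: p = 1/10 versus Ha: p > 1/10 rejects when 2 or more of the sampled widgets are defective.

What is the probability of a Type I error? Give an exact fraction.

93559/625000

α = P(reject H₀ | H₀ true) = P(Y ≥ 2 | p = 1/10), Y ~ Binomial(7, 1/10).
Computing the lower-tail complement: 1 − 531441/625000 = 93559/625000.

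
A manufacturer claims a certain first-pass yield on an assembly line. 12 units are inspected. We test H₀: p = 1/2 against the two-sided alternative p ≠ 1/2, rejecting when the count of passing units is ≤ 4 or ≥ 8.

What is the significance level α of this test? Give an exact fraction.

Under H₀, X ~ Binomial(12, 1/2); α is the probability of landing in either tail, P(X ≤ 4) + P(X ≥ 8).
Each tail has probability (1 + 12 + 66 + 220 + 495)/4096; doubling gives α = 1588/4096 = 397/1024.

397/1024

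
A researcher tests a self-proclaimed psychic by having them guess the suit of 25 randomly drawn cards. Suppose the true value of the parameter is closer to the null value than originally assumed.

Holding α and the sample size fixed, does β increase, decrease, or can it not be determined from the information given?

A smaller departure from H₀ means the test statistic under Ha is distributed closer to where it would be under H₀; rejection becomes less likely.

It increases.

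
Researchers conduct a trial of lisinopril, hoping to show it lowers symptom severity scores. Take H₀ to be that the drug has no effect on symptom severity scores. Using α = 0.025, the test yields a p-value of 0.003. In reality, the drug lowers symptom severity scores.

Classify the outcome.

Since p = 0.003 < α = 0.025, H₀ is rejected.
H₀ is false (actually the drug lowers symptom severity scores).
The decision matches the true state — no error.

No error (correct decision).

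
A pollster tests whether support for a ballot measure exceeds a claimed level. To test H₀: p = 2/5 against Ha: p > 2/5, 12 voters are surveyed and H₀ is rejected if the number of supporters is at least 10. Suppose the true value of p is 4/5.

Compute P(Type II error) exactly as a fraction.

A Type II error is failing to reject when Ha holds: with p = 4/5, β = P(K ≤ 9).
Equivalently, β = 1 − P(K ≥ 10) = 21565149/48828125.

21565149/48828125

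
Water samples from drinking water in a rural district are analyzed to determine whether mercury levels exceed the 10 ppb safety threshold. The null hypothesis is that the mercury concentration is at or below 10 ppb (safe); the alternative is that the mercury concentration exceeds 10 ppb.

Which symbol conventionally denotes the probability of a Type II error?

β

P(Type II error) = P(fail to reject H₀ | H₀ false) = β.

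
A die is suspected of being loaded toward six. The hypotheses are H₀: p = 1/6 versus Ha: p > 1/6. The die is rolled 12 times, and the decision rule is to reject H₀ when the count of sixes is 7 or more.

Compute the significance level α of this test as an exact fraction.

468931/362797056

The Type I error probability is α = P(Y ≥ 7) computed under H₀, where Y ~ Binomial(12, 1/6).
Summing C(12,j)(1/6)^j(5/6)^{12−j} for j = 7,…,12 gives 468931/362797056.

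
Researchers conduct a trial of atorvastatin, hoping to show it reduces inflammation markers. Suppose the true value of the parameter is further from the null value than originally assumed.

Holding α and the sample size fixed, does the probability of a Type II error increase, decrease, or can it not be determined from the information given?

A larger true effect moves the Ha sampling distribution further from the H₀ critical value, making rejection more likely when Ha is true.

It decreases.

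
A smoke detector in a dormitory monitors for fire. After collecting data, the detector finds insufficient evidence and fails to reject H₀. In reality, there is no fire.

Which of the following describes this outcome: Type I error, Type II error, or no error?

Neither — the decision is correct.

The conventional null hypothesis here is that there is no fire.
The test retained a true H₀ — the decision matches the true state.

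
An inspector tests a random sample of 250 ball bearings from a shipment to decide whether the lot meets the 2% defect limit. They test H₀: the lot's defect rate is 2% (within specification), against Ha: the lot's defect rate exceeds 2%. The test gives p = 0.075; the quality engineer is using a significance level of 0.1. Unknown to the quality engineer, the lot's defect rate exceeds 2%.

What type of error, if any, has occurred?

Since p = 0.075 < α = 0.1, H₀ is rejected.
H₀ is false (actually the lot's defect rate exceeds 2%).
The decision matches the true state — no error.

No error — this is a correct decision.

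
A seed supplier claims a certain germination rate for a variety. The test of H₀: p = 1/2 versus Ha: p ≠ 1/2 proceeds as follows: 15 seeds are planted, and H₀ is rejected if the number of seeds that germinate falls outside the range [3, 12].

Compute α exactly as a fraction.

α = P(Y ≤ 2 or Y ≥ 13 | p = 1/2), Y ~ Binomial(15, 1/2).
By symmetry, α = 2·P(Y ≤ 2) = 2·(1 + 15 + 105)/32768 = 242/32768 = 121/16384.

121/16384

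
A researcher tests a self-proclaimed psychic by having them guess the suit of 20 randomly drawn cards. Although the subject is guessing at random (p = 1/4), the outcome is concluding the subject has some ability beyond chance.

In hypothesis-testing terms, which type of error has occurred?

The null hypothesis here is that the subject is guessing at random (p = 1/4).
'Concluding the subject has some ability beyond chance' corresponds to rejecting H₀.
H₀ was rejected but H₀ is true — a Type I error (false positive).

Type I error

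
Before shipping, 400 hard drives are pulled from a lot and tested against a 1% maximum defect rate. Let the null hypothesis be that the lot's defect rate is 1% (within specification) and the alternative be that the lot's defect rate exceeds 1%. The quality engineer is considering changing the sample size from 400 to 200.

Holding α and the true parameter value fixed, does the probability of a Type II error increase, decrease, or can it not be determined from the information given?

It increases.

With less data the test statistic is noisier; under Ha, more outcomes land inside the acceptance region.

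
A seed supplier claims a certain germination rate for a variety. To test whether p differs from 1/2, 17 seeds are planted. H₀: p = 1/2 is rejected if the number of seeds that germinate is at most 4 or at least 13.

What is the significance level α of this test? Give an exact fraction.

The significance level is the null-hypothesis probability of the rejection region {≤4} ∪ {≥13}.
The two tails are symmetric, so α = 2·(1 + 17 + 136 + 680 + 2380)/2^17 = 6428/131072 = 1607/32768.

1607/32768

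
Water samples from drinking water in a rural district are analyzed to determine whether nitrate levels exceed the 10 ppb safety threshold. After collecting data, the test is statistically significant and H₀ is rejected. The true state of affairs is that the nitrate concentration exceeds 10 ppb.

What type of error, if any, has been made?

Neither — the decision is correct.

The conventional null hypothesis here is that the nitrate concentration is at or below 10 ppb (safe).
The test rejected a false H₀ — the decision matches the true state.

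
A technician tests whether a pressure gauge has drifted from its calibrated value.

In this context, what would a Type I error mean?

With the conventional null hypothesis that the instrument is correctly calibrated:
A Type I error is rejecting H₀ when H₀ is true.
Here that means pulling the instrument for recalibration when actually the instrument is correctly calibrated.

A Type I error would mean concluding that the instrument has drifted out of calibration when in fact the instrument is correctly calibrated.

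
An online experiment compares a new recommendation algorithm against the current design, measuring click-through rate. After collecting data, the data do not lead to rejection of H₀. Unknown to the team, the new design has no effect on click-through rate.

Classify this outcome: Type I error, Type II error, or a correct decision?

No error (correct decision).

The conventional null hypothesis here is that the new design has no effect on click-through rate.
The test retained a true H₀ — the decision matches the true state.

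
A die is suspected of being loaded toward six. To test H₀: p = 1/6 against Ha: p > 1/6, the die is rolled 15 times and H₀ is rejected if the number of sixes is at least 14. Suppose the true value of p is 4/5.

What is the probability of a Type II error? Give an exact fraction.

25417304461/30517578125

Under the alternative p = 4/5, S ~ Binomial(15, 4/5); β is the probability the test does not reject, P(S < 14).
Adding the binomial probabilities P(S=0)+…+P(S=13) at p = 4/5 gives 25417304461/30517578125.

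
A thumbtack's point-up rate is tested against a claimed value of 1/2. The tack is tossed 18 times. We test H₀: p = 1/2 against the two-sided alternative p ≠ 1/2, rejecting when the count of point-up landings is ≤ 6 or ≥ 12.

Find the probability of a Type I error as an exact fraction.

Under H₀, X ~ Binomial(18, 1/2); α is the probability of landing in either tail, P(X ≤ 6) + P(X ≥ 12).
The two tails are symmetric, so α = 2·(1 + 18 + 153 + 816 + 3060 + 8568 + 18564)/2^18 = 62360/262144 = 7795/32768.

7795/32768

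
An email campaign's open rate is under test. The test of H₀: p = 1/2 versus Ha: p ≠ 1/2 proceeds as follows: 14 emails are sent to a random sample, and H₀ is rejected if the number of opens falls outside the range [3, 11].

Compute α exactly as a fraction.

Under H₀, S ~ Binomial(14, 1/2); α is the probability of landing in either tail, P(S ≤ 2) + P(S ≥ 12).
By symmetry, α = 2·P(S ≤ 2) = 2·(1 + 14 + 91)/16384 = 212/16384 = 53/4096.

53/4096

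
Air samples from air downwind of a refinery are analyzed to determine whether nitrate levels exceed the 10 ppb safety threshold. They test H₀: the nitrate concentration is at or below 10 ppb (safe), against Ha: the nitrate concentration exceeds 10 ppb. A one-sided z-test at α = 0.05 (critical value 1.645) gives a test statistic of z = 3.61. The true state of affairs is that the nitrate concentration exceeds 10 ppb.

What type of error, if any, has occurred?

Since z = 3.61 > z* = 1.645, H₀ is rejected.
H₀ is false (actually the nitrate concentration exceeds 10 ppb).
The decision matches the true state — no error.

No error — this is a correct decision.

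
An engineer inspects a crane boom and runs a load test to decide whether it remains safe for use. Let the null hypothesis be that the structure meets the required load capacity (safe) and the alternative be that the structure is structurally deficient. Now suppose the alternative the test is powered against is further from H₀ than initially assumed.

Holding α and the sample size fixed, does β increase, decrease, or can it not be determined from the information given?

It decreases.

The further the true parameter sits from the null value, the more of the Ha sampling distribution falls in the rejection region.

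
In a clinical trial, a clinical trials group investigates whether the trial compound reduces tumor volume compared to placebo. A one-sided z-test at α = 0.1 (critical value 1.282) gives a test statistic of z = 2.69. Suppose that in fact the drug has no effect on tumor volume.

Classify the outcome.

The conventional null hypothesis is that the drug has no effect on tumor volume.
Since z = 2.69 > z* = 1.282, H₀ is rejected.
H₀ is true (actually the drug has no effect on tumor volume).
Rejecting a true H₀ is a Type I error.

Type I error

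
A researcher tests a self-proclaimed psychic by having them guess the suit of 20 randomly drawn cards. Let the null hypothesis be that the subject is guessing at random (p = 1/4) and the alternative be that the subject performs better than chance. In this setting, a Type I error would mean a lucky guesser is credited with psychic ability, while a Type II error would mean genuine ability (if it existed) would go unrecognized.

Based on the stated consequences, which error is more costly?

The Type I consequence (a lucky guesser is credited with psychic ability) is more severe than the Type II consequence (genuine ability (if it existed) would go unrecognized).

Type I error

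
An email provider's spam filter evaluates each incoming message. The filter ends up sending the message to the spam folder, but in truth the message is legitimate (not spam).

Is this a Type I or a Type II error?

The null hypothesis here is that the message is legitimate (not spam).
'Sending the message to the spam folder' corresponds to rejecting H₀.
H₀ was rejected but H₀ is true — a Type I error (false positive).

Type I error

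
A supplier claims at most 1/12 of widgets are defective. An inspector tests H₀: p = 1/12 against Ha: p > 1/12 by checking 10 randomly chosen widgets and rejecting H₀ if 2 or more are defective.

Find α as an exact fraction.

The significance level is the probability, assuming p = 1/12, of seeing 2 or more defectives in 10 draws.
α = 1 − P(K ≤ 1) = 1 − 16505633837/20639121408 = 4133487571/20639121408.

4133487571/20639121408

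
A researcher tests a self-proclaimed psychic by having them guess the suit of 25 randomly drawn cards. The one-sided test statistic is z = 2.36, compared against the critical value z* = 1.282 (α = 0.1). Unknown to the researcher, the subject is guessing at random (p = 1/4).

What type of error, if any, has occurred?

The conventional null hypothesis is that the subject is guessing at random (p = 1/4).
Since z = 2.36 > z* = 1.282, H₀ is rejected.
H₀ is true (actually the subject is guessing at random (p = 1/4)).
Rejecting a true H₀ is a Type I error.

Type I error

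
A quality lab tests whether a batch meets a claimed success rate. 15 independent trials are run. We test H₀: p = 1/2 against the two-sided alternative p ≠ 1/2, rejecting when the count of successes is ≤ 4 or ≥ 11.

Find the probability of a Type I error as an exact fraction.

1941/16384

Under H₀, K ~ Binomial(15, 1/2); α is the probability of landing in either tail, P(K ≤ 4) + P(K ≥ 11).
Each tail has probability (1 + 15 + 105 + 455 + 1365)/32768; doubling gives α = 3882/32768 = 1941/16384.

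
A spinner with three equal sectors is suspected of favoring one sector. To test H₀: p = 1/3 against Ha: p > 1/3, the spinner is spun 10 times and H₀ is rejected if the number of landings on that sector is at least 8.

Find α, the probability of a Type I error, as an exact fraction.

67/19683

α = P(reject H₀ | H₀ true) = P(K ≥ 8 | p = 1/3), with K ~ Binomial(10, 1/3).
P(K ≥ 8) = Σ_{j=8}^{10} C(10,j)·(1/3)^j·(2/3)^{10-j} = 67/19683.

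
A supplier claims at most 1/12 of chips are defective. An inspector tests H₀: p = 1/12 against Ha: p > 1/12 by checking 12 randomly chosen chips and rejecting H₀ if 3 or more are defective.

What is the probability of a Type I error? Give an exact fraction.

Under H₀, K ~ Binomial(12, 1/12); the Type I error rate is P(K ≥ 3).
Computing the lower-tail complement: 1 − 8274038447719/8916100448256 = 642062000537/8916100448256.

642062000537/8916100448256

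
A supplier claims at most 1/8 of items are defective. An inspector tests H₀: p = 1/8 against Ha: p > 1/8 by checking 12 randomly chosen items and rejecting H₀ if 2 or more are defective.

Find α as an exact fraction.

α = P(reject H₀ | H₀ true) = P(Y ≥ 2 | p = 1/8), Y ~ Binomial(12, 1/8).
Via the complement, α = 1 − Σ_{j=0}^{1} C(12,j)(1/8)^j(7/8)^{12-j} = 31150268619/68719476736.

31150268619/68719476736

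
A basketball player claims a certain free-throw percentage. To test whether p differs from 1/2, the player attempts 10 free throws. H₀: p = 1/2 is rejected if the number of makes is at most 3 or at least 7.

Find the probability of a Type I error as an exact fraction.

11/32

α = P(Y ≤ 3 or Y ≥ 7 | p = 1/2), Y ~ Binomial(10, 1/2).
The two tails are symmetric, so α = 2·(1 + 10 + 45 + 120)/2^10 = 352/1024 = 11/32.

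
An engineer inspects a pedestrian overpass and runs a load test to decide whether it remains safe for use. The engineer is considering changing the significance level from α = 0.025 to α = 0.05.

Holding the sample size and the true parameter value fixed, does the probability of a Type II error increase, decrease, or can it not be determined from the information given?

It decreases.

Relaxing α lowers the evidence threshold; under Ha, outcomes that previously fell short now trigger rejection.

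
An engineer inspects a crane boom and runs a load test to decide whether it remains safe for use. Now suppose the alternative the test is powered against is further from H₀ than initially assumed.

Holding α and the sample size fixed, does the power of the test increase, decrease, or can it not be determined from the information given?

The further the true parameter sits from the null value, the more of the Ha sampling distribution falls in the rejection region.
Since power = 1 − β and β decreases, power increases.

It increases.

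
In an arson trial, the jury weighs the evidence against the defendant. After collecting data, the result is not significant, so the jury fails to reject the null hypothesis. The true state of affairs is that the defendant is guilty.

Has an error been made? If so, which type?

Type II error

The conventional null hypothesis here is that the defendant is innocent.
H₀ was not rejected, but H₀ is actually false.
Failing to reject a false null hypothesis is a Type II error (false negative).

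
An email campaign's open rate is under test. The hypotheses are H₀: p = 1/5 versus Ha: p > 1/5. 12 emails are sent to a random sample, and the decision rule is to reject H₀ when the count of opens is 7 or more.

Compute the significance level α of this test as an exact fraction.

Under H₀, S ~ Binomial(12, 1/5), and α = P(S ≥ 7).
Summing C(12,j)(1/5)^j(4/5)^{12−j} for j = 7,…,12 gives 952913/244140625.

952913/244140625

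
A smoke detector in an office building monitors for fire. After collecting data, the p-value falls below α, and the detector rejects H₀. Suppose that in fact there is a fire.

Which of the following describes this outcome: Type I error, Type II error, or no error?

No error (correct decision).

The conventional null hypothesis here is that there is no fire.
The test rejected a false H₀ — the decision matches the true state.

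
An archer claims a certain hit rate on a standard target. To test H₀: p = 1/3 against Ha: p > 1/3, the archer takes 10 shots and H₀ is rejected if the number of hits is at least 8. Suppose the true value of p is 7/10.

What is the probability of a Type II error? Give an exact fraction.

771521517/1250000000

β = P(fail to reject H₀ | Ha true) = P(K ≤ 7 | p = 7/10), K ~ Binomial(10, 7/10).
Equivalently, β = 1 − P(K ≥ 8) = 771521517/1250000000.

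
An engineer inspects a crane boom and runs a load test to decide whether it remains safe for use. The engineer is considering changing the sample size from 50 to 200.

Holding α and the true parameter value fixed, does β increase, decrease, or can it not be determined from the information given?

More data shrinks sampling variability; the test statistic under Ha concentrates further from the null value, making rejection more likely.

It decreases.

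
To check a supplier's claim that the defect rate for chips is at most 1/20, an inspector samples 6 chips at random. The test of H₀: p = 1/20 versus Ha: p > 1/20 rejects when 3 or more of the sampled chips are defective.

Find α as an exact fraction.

14271/6400000

α = P(reject H₀ | H₀ true) = P(Y ≥ 3 | p = 1/20), Y ~ Binomial(6, 1/20).
α = 1 − P(Y ≤ 2) = 1 − 6385729/6400000 = 14271/6400000.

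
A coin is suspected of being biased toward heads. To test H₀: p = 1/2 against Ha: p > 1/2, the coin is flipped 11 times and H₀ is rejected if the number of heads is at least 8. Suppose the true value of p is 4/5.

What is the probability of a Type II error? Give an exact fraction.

12589/78125

β = P(fail to reject H₀ | Ha true) = P(Y ≤ 7 | p = 4/5), Y ~ Binomial(11, 4/5).
Equivalently, β = 1 − P(Y ≥ 8) = 12589/78125.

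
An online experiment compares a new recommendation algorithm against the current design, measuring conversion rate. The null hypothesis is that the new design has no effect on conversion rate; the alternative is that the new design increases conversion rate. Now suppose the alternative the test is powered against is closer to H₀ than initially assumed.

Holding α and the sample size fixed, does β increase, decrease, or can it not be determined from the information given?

A smaller departure from H₀ means the test statistic under Ha is distributed closer to where it would be under H₀; rejection becomes less likely.

It increases.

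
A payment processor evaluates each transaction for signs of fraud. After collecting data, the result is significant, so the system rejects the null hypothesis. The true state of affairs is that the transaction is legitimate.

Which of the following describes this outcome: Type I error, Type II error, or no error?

The conventional null hypothesis here is that the transaction is legitimate.
H₀ was rejected, but H₀ is actually true.
Rejecting a true null hypothesis is a Type I error (false positive).

Type I error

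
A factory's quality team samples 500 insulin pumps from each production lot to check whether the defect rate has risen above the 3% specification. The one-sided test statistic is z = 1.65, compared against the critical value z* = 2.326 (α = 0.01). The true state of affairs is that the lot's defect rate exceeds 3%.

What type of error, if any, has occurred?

The conventional null hypothesis is that the lot's defect rate is 3% (within specification).
Since z = 1.65 ≤ z* = 2.326, H₀ is not rejected.
H₀ is false (actually the lot's defect rate exceeds 3%).
Failing to reject a false H₀ is a Type II error.

Type II error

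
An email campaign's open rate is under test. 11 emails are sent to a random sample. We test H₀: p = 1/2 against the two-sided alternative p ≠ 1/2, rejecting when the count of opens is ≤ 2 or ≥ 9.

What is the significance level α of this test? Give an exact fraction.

67/1024

Under H₀, X ~ Binomial(11, 1/2); α is the probability of landing in either tail, P(X ≤ 2) + P(X ≥ 9).
Each tail has probability (1 + 11 + 55)/2048; doubling gives α = 134/2048 = 67/1024.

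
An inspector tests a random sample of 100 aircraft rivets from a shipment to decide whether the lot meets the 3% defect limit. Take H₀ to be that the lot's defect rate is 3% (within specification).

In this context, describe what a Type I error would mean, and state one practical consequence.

A Type I error is rejecting H₀ when H₀ is true.
Here that means rejecting the lot and scrapping or reworking it when actually the lot's defect rate is 3% (within specification).

A Type I error would mean concluding that the lot's defect rate exceeds 3% when in fact the lot's defect rate is 3% (within specification). Consequence: a good lot is scrapped, wasting material and production time.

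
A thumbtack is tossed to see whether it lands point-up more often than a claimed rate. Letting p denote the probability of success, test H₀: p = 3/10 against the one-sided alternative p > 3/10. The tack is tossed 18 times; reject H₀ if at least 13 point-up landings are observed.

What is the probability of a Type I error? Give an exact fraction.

α = P(reject H₀ | H₀ true) = P(X ≥ 13 | p = 3/10), with X ~ Binomial(18, 3/10).
P(X ≥ 13) = Σ_{j=13}^{18} C(18,j)·(3/10)^j·(7/10)^{18-j} = 33635315945421/125000000000000000.

33635315945421/125000000000000000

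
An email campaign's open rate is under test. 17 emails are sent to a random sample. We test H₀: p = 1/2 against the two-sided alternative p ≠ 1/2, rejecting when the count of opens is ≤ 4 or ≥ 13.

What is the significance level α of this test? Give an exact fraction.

1607/32768

The significance level is the null-hypothesis probability of the rejection region {≤4} ∪ {≥13}.
Each tail has probability (1 + 17 + 136 + 680 + 2380)/131072; doubling gives α = 6428/131072 = 1607/32768.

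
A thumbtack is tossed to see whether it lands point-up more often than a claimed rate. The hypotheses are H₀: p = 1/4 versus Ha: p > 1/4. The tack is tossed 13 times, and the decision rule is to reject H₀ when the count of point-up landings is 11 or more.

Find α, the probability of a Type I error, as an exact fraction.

371/33554432

α = P(reject H₀ | H₀ true) = P(K ≥ 11 | p = 1/4), with K ~ Binomial(13, 1/4).
P(K ≥ 11) = Σ_{j=11}^{13} C(13,j)·(1/4)^j·(3/4)^{13-j} = 371/33554432.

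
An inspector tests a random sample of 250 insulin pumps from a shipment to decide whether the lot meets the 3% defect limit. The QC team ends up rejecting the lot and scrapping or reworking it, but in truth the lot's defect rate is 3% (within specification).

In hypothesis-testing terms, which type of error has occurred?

Type I error

The null hypothesis here is that the lot's defect rate is 3% (within specification).
'Rejecting the lot and scrapping or reworking it' corresponds to rejecting H₀.
H₀ was rejected but H₀ is true — a Type I error (false positive).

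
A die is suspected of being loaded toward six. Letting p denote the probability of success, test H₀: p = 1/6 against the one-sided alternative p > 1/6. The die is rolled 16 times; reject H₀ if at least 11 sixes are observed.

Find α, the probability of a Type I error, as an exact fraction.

The Type I error probability is α = P(K ≥ 11) computed under H₀, where K ~ Binomial(16, 1/6).
Summing C(16,j)(1/6)^j(5/6)^{16−j} for j = 11,…,16 gives 4953527/940369969152.

4953527/940369969152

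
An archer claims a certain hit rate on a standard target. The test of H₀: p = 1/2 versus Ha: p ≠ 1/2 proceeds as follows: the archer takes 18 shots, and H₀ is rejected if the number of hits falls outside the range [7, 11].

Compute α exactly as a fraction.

α = P(X ≤ 6 or X ≥ 12 | p = 1/2), X ~ Binomial(18, 1/2).
The two tails are symmetric, so α = 2·(1 + 18 + 153 + 816 + 3060 + 8568 + 18564)/2^18 = 62360/262144 = 7795/32768.

7795/32768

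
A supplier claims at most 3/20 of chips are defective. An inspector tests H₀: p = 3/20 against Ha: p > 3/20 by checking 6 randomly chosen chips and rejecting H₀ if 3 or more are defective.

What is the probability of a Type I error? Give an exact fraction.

302967/6400000

The significance level is the probability, assuming p = 3/20, of seeing 3 or more defectives in 6 draws.
Computing the lower-tail complement: 1 − 6097033/6400000 = 302967/6400000.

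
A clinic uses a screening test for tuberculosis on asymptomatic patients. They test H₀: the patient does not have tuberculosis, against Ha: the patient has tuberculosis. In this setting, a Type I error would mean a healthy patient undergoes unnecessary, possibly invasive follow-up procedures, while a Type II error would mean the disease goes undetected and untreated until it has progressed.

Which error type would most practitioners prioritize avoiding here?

The Type II consequence (the disease goes undetected and untreated until it has progressed) is more severe than the Type I consequence (a healthy patient undergoes unnecessary, possibly invasive follow-up procedures).

Type II error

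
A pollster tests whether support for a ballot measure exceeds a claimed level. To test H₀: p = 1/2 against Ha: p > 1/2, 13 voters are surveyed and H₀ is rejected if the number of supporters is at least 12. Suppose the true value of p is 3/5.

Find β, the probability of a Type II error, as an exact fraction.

Under the alternative p = 3/5, X ~ Binomial(13, 3/5); β is the probability the test does not reject, P(X < 12).
Adding the binomial probabilities P(X=0)+…+P(X=11) at p = 3/5 gives 1205291336/1220703125.

1205291336/1220703125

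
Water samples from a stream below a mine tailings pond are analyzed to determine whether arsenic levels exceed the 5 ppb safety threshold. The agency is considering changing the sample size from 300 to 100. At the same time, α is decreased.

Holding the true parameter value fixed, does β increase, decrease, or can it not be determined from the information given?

It increases.

A smaller sample increases the standard error, so the sampling distributions under H₀ and Ha overlap more. A smaller α moves the rejection region further into the tail. With the alternative true, more outcomes now fall outside the rejection region, so failing to reject becomes more likely. Both changes push β in the same direction.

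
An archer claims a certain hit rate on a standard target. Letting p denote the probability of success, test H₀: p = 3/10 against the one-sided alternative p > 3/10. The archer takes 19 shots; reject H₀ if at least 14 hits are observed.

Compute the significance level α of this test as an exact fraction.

135465146856693/1250000000000000000

The Type I error probability is α = P(K ≥ 14) computed under H₀, where K ~ Binomial(19, 3/10).
Summing C(19,j)(3/10)^j(7/10)^{19−j} for j = 14,…,19 gives 135465146856693/1250000000000000000.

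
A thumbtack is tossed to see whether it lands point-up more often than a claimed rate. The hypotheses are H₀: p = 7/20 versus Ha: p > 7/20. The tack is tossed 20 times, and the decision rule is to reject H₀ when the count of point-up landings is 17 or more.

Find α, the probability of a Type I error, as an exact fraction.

637973598365478054631/104857600000000000000000000

α = P(reject H₀ | H₀ true) = P(S ≥ 17 | p = 7/20), with S ~ Binomial(20, 7/20).
Adding the binomial terms for j = 17 through 20 with p = 7/20 yields 637973598365478054631/104857600000000000000000000.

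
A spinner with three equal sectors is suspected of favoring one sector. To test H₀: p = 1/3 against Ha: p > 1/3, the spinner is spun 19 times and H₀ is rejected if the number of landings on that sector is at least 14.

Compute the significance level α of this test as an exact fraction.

The Type I error probability is α = P(S ≥ 14) computed under H₀, where S ~ Binomial(19, 1/3).
Summing C(19,j)(1/3)^j(2/3)^{19−j} for j = 14,…,19 gives 147529/387420489.

147529/387420489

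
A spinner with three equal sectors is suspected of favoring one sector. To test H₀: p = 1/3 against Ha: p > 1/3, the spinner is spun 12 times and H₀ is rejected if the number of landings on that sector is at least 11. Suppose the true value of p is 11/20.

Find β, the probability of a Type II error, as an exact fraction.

A Type II error is failing to reject when Ha holds: with p = 11/20, β = P(X ≤ 10).
Equivalently, β = 1 − P(X ≥ 11) = 4062047911197291/4096000000000000.

4062047911197291/4096000000000000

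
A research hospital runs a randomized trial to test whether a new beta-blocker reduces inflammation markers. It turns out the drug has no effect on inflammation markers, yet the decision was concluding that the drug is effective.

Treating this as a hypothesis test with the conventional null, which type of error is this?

Type I error

The null hypothesis here is that the drug has no effect on inflammation markers.
'Concluding that the drug is effective' corresponds to rejecting H₀.
H₀ was rejected but H₀ is true — a Type I error (false positive).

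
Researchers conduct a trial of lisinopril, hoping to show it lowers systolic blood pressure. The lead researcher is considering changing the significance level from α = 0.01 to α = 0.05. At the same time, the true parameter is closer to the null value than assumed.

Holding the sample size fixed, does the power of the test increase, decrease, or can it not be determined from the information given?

The first change alone would make β decrease; the second alone would make β increase. Which effect dominates depends on the magnitudes, which are not given.
Since power = 1 − β, the effect on power is likewise indeterminate.

Cannot be determined from the information given.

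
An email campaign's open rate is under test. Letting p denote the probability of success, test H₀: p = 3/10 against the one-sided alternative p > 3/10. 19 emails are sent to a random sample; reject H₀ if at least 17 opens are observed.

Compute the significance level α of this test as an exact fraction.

α = P(reject H₀ | H₀ true) = P(S ≥ 17 | p = 3/10), with S ~ Binomial(19, 3/10).
Adding the binomial terms for j = 17 through 19 with p = 3/10 yields 1134754612281/10000000000000000000.

1134754612281/10000000000000000000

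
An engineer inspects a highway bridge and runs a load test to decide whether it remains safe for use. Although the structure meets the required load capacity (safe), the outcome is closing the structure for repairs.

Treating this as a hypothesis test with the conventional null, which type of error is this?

Type I error

The null hypothesis here is that the structure meets the required load capacity (safe).
'Closing the structure for repairs' corresponds to rejecting H₀.
H₀ was rejected but H₀ is true — a Type I error (false positive).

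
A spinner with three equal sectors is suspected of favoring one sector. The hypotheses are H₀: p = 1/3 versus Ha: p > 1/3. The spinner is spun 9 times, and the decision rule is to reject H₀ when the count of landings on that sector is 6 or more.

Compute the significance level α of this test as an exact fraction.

α = P(reject H₀ | H₀ true) = P(K ≥ 6 | p = 1/3), with K ~ Binomial(9, 1/3).
P(K ≥ 6) = Σ_{j=6}^{9} C(9,j)·(1/3)^j·(2/3)^{9-j} = 835/19683.

835/19683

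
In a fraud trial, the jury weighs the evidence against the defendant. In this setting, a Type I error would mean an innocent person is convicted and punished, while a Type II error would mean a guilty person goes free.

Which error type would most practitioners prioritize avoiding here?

Type I error

The Type I consequence (an innocent person is convicted and punished) is more severe than the Type II consequence (a guilty person goes free).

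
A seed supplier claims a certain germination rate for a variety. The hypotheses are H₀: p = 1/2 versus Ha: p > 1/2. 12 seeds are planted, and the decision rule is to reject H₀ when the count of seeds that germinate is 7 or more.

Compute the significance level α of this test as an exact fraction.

Under H₀, S ~ Binomial(12, 1/2), and α = P(S ≥ 7).
That's C(12,7) + C(12,8) + C(12,9) + C(12,10) + C(12,11) + C(12,12) over 2^12, i.e. (792 + 495 + 220 + 66 + 12 + 1)/4096 = 1586/4096 = 793/2048.

793/2048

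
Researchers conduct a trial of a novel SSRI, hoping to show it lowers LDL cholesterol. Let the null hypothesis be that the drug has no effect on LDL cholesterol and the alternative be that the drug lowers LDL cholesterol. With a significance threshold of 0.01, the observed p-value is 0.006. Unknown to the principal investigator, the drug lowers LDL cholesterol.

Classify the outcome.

Neither — the decision is correct.

Since p = 0.006 < α = 0.01, H₀ is rejected.
H₀ is false (actually the drug lowers LDL cholesterol).
The decision matches the true state — no error.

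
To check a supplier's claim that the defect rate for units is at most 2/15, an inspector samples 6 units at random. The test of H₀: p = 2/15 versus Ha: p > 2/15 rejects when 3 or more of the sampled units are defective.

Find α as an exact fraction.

Under H₀, S ~ Binomial(6, 2/15); the Type I error rate is P(S ≥ 3).
Via the complement, α = 1 − Σ_{j=0}^{2} C(6,j)(2/15)^j(13/15)^{6-j} = 78928/2278125.

78928/2278125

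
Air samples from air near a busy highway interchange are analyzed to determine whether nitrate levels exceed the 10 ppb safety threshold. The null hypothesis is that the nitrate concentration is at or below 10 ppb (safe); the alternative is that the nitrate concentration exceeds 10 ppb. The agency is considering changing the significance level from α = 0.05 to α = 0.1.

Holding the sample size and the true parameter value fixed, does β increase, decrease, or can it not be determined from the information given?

It decreases.

A larger α widens the rejection region, so when the alternative is true more outcomes lead to rejection — failing to reject becomes less likely.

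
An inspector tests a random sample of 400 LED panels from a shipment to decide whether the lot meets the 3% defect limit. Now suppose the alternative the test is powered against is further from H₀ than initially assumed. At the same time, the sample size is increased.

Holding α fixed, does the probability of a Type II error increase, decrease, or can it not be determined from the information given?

It decreases.

A larger true effect moves the Ha sampling distribution further from the H₀ critical value, making rejection more likely when Ha is true. Increasing n separates the H₀ and Ha sampling distributions, so under Ha fewer outcomes land in the acceptance region. Both changes push β in the same direction.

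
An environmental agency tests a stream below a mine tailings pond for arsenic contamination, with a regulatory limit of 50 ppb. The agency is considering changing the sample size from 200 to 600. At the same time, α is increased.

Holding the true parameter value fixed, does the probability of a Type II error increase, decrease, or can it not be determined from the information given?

A larger sample reduces the standard error, pulling the sampling distribution under Ha further from the non-rejection region. Relaxing α lowers the evidence threshold; under Ha, outcomes that previously fell short now trigger rejection. Both changes push β in the same direction.

It decreases.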